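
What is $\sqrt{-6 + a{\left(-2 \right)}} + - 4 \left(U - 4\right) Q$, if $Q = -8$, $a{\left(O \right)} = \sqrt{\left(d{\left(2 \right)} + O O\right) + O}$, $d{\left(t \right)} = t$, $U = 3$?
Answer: $-32 + 2 i \approx -32.0 + 2.0 i$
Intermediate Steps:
$a{\left(O \right)} = \sqrt{2 + O + O^{2}}$ ($a{\left(O \right)} = \sqrt{\left(2 + O O\right) + O} = \sqrt{\left(2 + O^{2}\right) + O} = \sqrt{2 + O + O^{2}}$)
$\sqrt{-6 + a{\left(-2 \right)}} + - 4 \left(U - 4\right) Q = \sqrt{-6 + \sqrt{2 - 2 + \left(-2\right)^{2}}} + - 4 \left(3 - 4\right) \left(-8\right) = \sqrt{-6 + \sqrt{2 - 2 + 4}} + \left(-4\right) \left(-1\right) \left(-8\right) = \sqrt{-6 + \sqrt{4}} + 4 \left(-8\right) = \sqrt{-6 + 2} - 32 = \sqrt{-4} - 32 = 2 i - 32 = -32 + 2 i$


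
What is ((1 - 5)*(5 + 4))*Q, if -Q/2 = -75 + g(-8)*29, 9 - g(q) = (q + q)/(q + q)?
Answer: 11304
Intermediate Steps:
g(q) = 8 (g(q) = 9 - (q + q)/(q + q) = 9 - 2*q/(2*q) = 9 - 2*q*1/(2*q) = 9 - 1*1 = 9 - 1 = 8)
Q = -314 (Q = -2*(-75 + 8*29) = -2*(-75 + 232) = -2*157 = -314)
((1 - 5)*(5 + 4))*Q = ((1 - 5)*(5 + 4))*(-314) = -4*9*(-314) = -36*(-314) = 11304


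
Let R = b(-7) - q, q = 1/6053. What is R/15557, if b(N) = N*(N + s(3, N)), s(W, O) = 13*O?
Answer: 4152357/94166521 ≈ 0.044096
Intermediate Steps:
b(N) = 14*N² (b(N) = N*(N + 13*N) = N*(14*N) = 14*N²)
q = 1/6053 ≈ 0.00016521
R = 4152357/6053 (R = 14*(-7)² - 1*1/6053 = 14*49 - 1/6053 = 686 - 1/6053 = 4152357/6053 ≈ 686.00)
R/15557 = (4152357/6053)/15557 = (4152357/6053)*(1/15557) = 4152357/94166521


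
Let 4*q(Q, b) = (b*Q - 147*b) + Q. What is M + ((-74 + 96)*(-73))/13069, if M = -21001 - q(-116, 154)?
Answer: -283509029/26138 ≈ -10847.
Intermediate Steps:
q(Q, b) = -147*b/4 + Q/4 + Q*b/4 (q(Q, b) = ((b*Q - 147*b) + Q)/4 = ((Q*b - 147*b) + Q)/4 = ((-147*b + Q*b) + Q)/4 = (Q - 147*b + Q*b)/4 = -147*b/4 + Q/4 + Q*b/4)
M = -21693/2 (M = -21001 - (-147/4*154 + (¼)*(-116) + (¼)*(-116)*154) = -21001 - (-11319/2 - 29 - 4466) = -21001 - 1*(-20309/2) = -21001 + 20309/2 = -21693/2 ≈ -10847.)
M + ((-74 + 96)*(-73))/13069 = -21693/2 + ((-74 + 96)*(-73))/13069 = -21693/2 + (22*(-73))*(1/13069) = -21693/2 - 1606*1/13069 = -21693/2 - 1606/13069 = -283509029/26138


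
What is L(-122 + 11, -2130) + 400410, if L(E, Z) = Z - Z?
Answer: 400410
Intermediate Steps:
L(E, Z) = 0
L(-122 + 11, -2130) + 400410 = 0 + 400410 = 400410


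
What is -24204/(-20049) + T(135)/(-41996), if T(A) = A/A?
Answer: 338817045/280659268 ≈ 1.2072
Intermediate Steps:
T(A) = 1
-24204/(-20049) + T(135)/(-41996) = -24204/(-20049) + 1/(-41996) = -24204*(-1/20049) + 1*(-1/41996) = 8068/6683 - 1/41996 = 338817045/280659268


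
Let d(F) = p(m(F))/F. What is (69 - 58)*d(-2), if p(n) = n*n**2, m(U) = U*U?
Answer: -352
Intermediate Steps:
m(U) = U**2
p(n) = n**3
d(F) = F**5 (d(F) = (F**2)**3/F = F**6/F = F**5)
(69 - 58)*d(-2) = (69 - 58)*(-2)**5 = 11*(-32) = -352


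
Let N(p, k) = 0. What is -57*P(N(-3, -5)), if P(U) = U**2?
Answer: 0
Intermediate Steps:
-57*P(N(-3, -5)) = -57*0**2 = -57*0 = 0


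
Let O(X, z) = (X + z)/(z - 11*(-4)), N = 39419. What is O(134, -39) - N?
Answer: -39400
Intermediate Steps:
O(X, z) = (X + z)/(44 + z) (O(X, z) = (X + z)/(z + 44) = (X + z)/(44 + z))
O(134, -39) - N = (134 - 39)/(44 - 39) - 1*39419 = 95/5 - 39419 = (1/5)*95 - 39419 = 19 - 39419 = -39400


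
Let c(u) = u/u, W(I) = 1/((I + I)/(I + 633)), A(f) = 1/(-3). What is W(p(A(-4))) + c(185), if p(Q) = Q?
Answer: -948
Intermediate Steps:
A(f) = -⅓
W(I) = (633 + I)/(2*I) (W(I) = 1/((2*I)/(633 + I)) = 1/(2*I/(633 + I)) = (633 + I)/(2*I))
c(u) = 1
W(p(A(-4))) + c(185) = (633 - ⅓)/(2*(-⅓)) + 1 = (½)*(-3)*(1898/3) + 1 = -949 + 1 = -948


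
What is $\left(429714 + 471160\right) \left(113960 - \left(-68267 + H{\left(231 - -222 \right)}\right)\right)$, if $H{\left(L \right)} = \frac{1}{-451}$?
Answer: $\frac{74037769346372}{451} \approx 1.6416 \cdot 10^{11}$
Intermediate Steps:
$H{\left(L \right)} = - \frac{1}{451}$
$\left(429714 + 471160\right) \left(113960 - \left(-68267 + H{\left(231 - -222 \right)}\right)\right) = \left(429714 + 471160\right) \left(113960 + \left(68267 - - \frac{1}{451}\right)\right) = 900874 \left(113960 + \left(68267 + \frac{1}{451}\right)\right) = 900874 \left(113960 + \frac{30788418}{451}\right) = 900874 \cdot \frac{82184378}{451} = \frac{74037769346372}{451}$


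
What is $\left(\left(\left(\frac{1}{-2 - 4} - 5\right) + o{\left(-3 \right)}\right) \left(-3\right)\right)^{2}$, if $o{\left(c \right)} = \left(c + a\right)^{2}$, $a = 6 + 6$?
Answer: $\frac{207025}{4} \approx 51756.0$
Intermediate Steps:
$a = 12$
$o{\left(c \right)} = \left(12 + c\right)^{2}$ ($o{\left(c \right)} = \left(c + 12\right)^{2} = \left(12 + c\right)^{2}$)
$\left(\left(\left(\frac{1}{-2 - 4} - 5\right) + o{\left(-3 \right)}\right) \left(-3\right)\right)^{2} = \left(\left(\left(\frac{1}{-2 - 4} - 5\right) + \left(12 - 3\right)^{2}\right) \left(-3\right)\right)^{2} = \left(\left(\left(\frac{1}{-6} - 5\right) + 9^{2}\right) \left(-3\right)\right)^{2} = \left(\left(\left(- \frac{1}{6} - 5\right) + 81\right) \left(-3\right)\right)^{2} = \left(\left(- \frac{31}{6} + 81\right) \left(-3\right)\right)^{2} = \left(\frac{455}{6} \left(-3\right)\right)^{2} = \left(- \frac{455}{2}\right)^{2} = \frac{207025}{4}$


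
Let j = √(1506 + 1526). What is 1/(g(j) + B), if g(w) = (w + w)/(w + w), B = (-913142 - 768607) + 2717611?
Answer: 1/1035863 ≈ 9.6538e-7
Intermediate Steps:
B = 1035862 (B = -1681749 + 2717611 = 1035862)
j = 2*√758 (j = √3032 = 2*√758 ≈ 55.064)
g(w) = 1 (g(w) = (2*w)/((2*w)) = (2*w)*(1/(2*w)) = 1)
1/(g(j) + B) = 1/(1 + 1035862) = 1/1035863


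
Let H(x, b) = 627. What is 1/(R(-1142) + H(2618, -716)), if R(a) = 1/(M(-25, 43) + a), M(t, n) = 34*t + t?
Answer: 2017/1264658 ≈ 0.0015949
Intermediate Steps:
M(t, n) = 35*t
R(a) = 1/(-875 + a) (R(a) = 1/(35*(-25) + a) = 1/(-875 + a))
1/(R(-1142) + H(2618, -716)) = 1/(1/(-875 - 1142) + 627) = 1/(1/(-2017) + 627) = 1/(-1/2017 + 627) = 1/(1264658/2017) = 2017/1264658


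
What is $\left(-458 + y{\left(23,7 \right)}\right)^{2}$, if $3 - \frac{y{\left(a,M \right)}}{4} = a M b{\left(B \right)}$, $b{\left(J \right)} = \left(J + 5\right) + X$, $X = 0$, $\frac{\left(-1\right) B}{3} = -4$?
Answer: $129823236$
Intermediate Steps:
$B = 12$ ($B = \left(-3\right) \left(-4\right) = 12$)
$b{\left(J \right)} = 5 + J$ ($b{\left(J \right)} = \left(J + 5\right) + 0 = \left(5 + J\right) + 0 = 5 + J$)
$y{\left(a,M \right)} = 12 - 68 M a$ ($y{\left(a,M \right)} = 12 - 4 a M \left(5 + 12\right) = 12 - 4 M a 17 = 12 - 4 \cdot 17 M a = 12 - 68 M a$)
$\left(-458 + y{\left(23,7 \right)}\right)^{2} = \left(-458 + \left(12 - 476 \cdot 23\right)\right)^{2} = \left(-458 + \left(12 - 10948\right)\right)^{2} = \left(-458 - 10936\right)^{2} = \left(-11394\right)^{2} = 129823236$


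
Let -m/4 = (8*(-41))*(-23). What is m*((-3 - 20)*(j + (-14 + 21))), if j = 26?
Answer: 22903584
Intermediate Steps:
m = -30176 (m = -4*8*(-41)*(-23) = -(-1312)*(-23) = -4*7544 = -30176)
m*((-3 - 20)*(j + (-14 + 21))) = -30176*(-3 - 20)*(26 + (-14 + 21)) = -(-694048)*(26 + 7) = -(-694048)*33 = -30176*(-759) = 22903584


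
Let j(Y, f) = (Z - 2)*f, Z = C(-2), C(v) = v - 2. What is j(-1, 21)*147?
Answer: -18522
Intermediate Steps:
C(v) = -2 + v
Z = -4 (Z = -2 - 2 = -4)
j(Y, f) = -6*f (j(Y, f) = (-4 - 2)*f = -6*f)
j(-1, 21)*147 = -6*21*147 = -126*147 = -18522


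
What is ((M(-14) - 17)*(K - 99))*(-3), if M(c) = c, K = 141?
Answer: 3906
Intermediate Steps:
((M(-14) - 17)*(K - 99))*(-3) = ((-14 - 17)*(141 - 99))*(-3) = -31*42*(-3) = -1302*(-3) = 3906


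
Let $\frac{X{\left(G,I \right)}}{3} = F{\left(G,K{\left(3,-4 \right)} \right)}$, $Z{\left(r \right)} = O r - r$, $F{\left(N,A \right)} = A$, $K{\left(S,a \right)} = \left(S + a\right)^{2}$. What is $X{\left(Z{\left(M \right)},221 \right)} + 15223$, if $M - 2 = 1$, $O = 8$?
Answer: $15226$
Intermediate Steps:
$M = 3$ ($M = 2 + 1 = 3$)
$Z{\left(r \right)} = 7 r$ ($Z{\left(r \right)} = 8 r - r = 7 r$)
$X{\left(G,I \right)} = 3$ ($X{\left(G,I \right)} = 3 \left(3 - 4\right)^{2} = 3 \left(-1\right)^{2} = 3 \cdot 1 = 3$)
$X{\left(Z{\left(M \right)},221 \right)} + 15223 = 3 + 15223 = 15226$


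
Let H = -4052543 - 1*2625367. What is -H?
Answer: 6677910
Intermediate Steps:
H = -6677910 (H = -4052543 - 2625367 = -6677910)
-H = -1*(-6677910) = 6677910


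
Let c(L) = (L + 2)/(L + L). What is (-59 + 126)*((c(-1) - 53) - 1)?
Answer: -7303/2 ≈ -3651.5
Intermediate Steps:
c(L) = (2 + L)/(2*L) (c(L) = (2 + L)/((2*L)) = (2 + L)*(1/(2*L)) = (2 + L)/(2*L))
(-59 + 126)*((c(-1) - 53) - 1) = (-59 + 126)*(((½)*(2 - 1)/(-1) - 53) - 1) = 67*(((½)*(-1)*1 - 53) - 1) = 67*((-½ - 53) - 1) = 67*(-107/2 - 1) = 67*(-109/2) = -7303/2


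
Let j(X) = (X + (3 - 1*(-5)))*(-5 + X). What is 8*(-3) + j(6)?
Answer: -10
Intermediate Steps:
j(X) = (-5 + X)*(8 + X) (j(X) = (X + (3 + 5))*(-5 + X) = (X + 8)*(-5 + X) = (8 + X)*(-5 + X) = (-5 + X)*(8 + X))
8*(-3) + j(6) = 8*(-3) + (-40 + 6² + 3*6) = -24 + (-40 + 36 + 18) = -24 + 14 = -10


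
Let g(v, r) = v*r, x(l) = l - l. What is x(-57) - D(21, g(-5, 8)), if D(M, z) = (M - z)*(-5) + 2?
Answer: 303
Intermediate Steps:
x(l) = 0
g(v, r) = r*v
D(M, z) = 2 - 5*M + 5*z (D(M, z) = (-5*M + 5*z) + 2 = 2 - 5*M + 5*z)
x(-57) - D(21, g(-5, 8)) = 0 - (2 - 5*21 + 5*(8*(-5))) = 0 - (2 - 105 + 5*(-40)) = 0 - (2 - 105 - 200) = 0 - 1*(-303) = 0 + 303 = 303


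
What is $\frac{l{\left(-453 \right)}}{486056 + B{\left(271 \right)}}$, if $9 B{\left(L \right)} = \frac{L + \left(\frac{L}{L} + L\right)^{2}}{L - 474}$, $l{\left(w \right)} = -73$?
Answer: $- \frac{133371}{887950057} \approx -0.0001502$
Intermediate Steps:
$B{\left(L \right)} = \frac{L + \left(1 + L\right)^{2}}{9 \left(-474 + L\right)}$ ($B{\left(L \right)} = \frac{\left(L + \left(\frac{L}{L} + L\right)^{2}\right) \frac{1}{L - 474}}{9} = \frac{\left(L + \left(1 + L\right)^{2}\right) \frac{1}{-474 + L}}{9} = \frac{\frac{1}{-474 + L} \left(L + \left(1 + L\right)^{2}\right)}{9} = \frac{L + \left(1 + L\right)^{2}}{9 \left(-474 + L\right)}$)
$\frac{l{\left(-453 \right)}}{486056 + B{\left(271 \right)}} = - \frac{73}{486056 + \frac{271 + \left(1 + 271\right)^{2}}{9 \left(-474 + 271\right)}} = - \frac{73}{486056 + \frac{271 + 272^{2}}{9 \left(-203\right)}} = - \frac{73}{486056 + \frac{1}{9} \left(- \frac{1}{203}\right) \left(271 + 73984\right)} = - \frac{73}{486056 + \frac{1}{9} \left(- \frac{1}{203}\right) 74255} = - \frac{73}{486056 - \frac{74255}{1827}} = - \frac{73}{\frac{887950057}{1827}} = \left(-73\right) \frac{1827}{887950057} = - \frac{133371}{887950057}$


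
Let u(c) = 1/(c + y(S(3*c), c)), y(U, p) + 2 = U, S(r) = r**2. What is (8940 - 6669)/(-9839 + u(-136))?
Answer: -377726346/1636481513 ≈ -0.23082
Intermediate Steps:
y(U, p) = -2 + U
u(c) = 1/(-2 + c + 9*c**2) (u(c) = 1/(c + (-2 + (3*c)**2)) = 1/(c + (-2 + 9*c**2)) = 1/(-2 + c + 9*c**2))
(8940 - 6669)/(-9839 + u(-136)) = (8940 - 6669)/(-9839 + 1/(-2 - 136 + 9*(-136)**2)) = 2271/(-9839 + 1/(-2 - 136 + 9*18496)) = 2271/(-9839 + 1/(-2 - 136 + 166464)) = 2271/(-9839 + 1/166326) = 2271/(-1636481513/166326) = 2271*(-166326/1636481513) = -377726346/1636481513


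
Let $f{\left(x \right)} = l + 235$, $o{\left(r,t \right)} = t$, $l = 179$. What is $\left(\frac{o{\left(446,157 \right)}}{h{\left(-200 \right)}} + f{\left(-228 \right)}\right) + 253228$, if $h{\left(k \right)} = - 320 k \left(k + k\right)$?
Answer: $\frac{6493235199843}{25600000} \approx 2.5364 \cdot 10^{5}$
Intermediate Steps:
$f{\left(x \right)} = 414$ ($f{\left(x \right)} = 179 + 235 = 414$)
$h{\left(k \right)} = - 640 k^{2}$ ($h{\left(k \right)} = - 320 k 2 k = - 640 k^{2}$)
$\left(\frac{o{\left(446,157 \right)}}{h{\left(-200 \right)}} + f{\left(-228 \right)}\right) + 253228 = \left(\frac{157}{\left(-640\right) \left(-200\right)^{2}} + 414\right) + 253228 = \left(\frac{157}{\left(-640\right) 40000} + 414\right) + 253228 = \left(\frac{157}{-25600000} + 414\right) + 253228 = \left(157 \left(- \frac{1}{25600000}\right) + 414\right) + 253228 = \left(- \frac{157}{25600000} + 414\right) + 253228 = \frac{10598399843}{25600000} + 253228 = \frac{6493235199843}{25600000}$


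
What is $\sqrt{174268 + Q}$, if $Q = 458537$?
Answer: $\sqrt{632805} \approx 795.49$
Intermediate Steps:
$\sqrt{174268 + Q} = \sqrt{174268 + 458537} = \sqrt{632805}$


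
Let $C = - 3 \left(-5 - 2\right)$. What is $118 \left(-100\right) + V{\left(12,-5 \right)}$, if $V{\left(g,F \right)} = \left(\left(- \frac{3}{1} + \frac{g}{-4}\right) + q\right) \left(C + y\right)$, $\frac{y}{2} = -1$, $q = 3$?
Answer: $-11857$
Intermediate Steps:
$C = 21$ ($C = \left(-3\right) \left(-7\right) = 21$)
$y = -2$ ($y = 2 \left(-1\right) = -2$)
$V{\left(g,F \right)} = - \frac{19 g}{4}$ ($V{\left(g,F \right)} = \left(\left(- \frac{3}{1} + \frac{g}{-4}\right) + 3\right) \left(21 - 2\right) = \left(\left(\left(-3\right) 1 + g \left(- \frac{1}{4}\right)\right) + 3\right) 19 = \left(\left(-3 - \frac{g}{4}\right) + 3\right) 19 = - \frac{g}{4} \cdot 19 = - \frac{19 g}{4}$)
$118 \left(-100\right) + V{\left(12,-5 \right)} = 118 \left(-100\right) - 57 = -11800 - 57 = -11857$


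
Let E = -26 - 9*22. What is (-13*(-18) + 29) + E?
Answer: 39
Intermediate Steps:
E = -224 (E = -26 - 198 = -224)
(-13*(-18) + 29) + E = (-13*(-18) + 29) - 224 = (234 + 29) - 224 = 263 - 224 = 39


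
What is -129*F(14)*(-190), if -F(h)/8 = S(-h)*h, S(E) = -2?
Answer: 5490240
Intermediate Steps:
F(h) = 16*h (F(h) = -(-16)*h = 16*h)
-129*F(14)*(-190) = -2064*14*(-190) = -129*224*(-190) = -28896*(-190) = 5490240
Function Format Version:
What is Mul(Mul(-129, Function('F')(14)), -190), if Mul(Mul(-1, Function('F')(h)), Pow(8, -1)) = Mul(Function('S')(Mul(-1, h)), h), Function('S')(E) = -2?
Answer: 5490240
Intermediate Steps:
Function('F')(h) = Mul(16, h) (Function('F')(h) = Mul(-8, Mul(-2, h)) = Mul(16, h))
Mul(Mul(-129, Function('F')(14)), -190) = Mul(Mul(-129, Mul(16, 14)), -190) = Mul(Mul(-129, 224), -190) = Mul(-28896, -190) = 5490240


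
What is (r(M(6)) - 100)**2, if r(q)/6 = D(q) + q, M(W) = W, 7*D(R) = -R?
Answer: 234256/49 ≈ 4780.7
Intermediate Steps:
D(R) = -R/7 (D(R) = (-R)/7 = -R/7)
r(q) = 36*q/7 (r(q) = 6*(-q/7 + q) = 6*(6*q/7) = 36*q/7)
(r(M(6)) - 100)**2 = ((36/7)*6 - 100)**2 = (216/7 - 100)**2 = (-484/7)**2 = 234256/49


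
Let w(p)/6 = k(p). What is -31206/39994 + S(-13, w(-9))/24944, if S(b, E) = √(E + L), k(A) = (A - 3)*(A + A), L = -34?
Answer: -15603/19997 + √1262/24944 ≈ -0.77884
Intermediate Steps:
k(A) = 2*A*(-3 + A) (k(A) = (-3 + A)*(2*A) = 2*A*(-3 + A))
w(p) = 12*p*(-3 + p) (w(p) = 6*(2*p*(-3 + p)) = 12*p*(-3 + p))
S(b, E) = √(-34 + E) (S(b, E) = √(E - 34) = √(-34 + E))
-31206/39994 + S(-13, w(-9))/24944 = -31206/39994 + √(-34 + 12*(-9)*(-3 - 9))/24944 = -31206*1/39994 + √(-34 + 12*(-9)*(-12))*(1/24944) = -15603/19997 + √(-34 + 1296)*(1/24944) = -15603/19997 + √1262*(1/24944) = -15603/19997 + √1262/24944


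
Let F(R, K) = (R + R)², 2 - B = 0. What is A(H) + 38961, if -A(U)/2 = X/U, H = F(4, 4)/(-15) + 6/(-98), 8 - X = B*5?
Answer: 123932001/3181 ≈ 38960.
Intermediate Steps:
B = 2 (B = 2 - 1*0 = 2 + 0 = 2)
F(R, K) = 4*R² (F(R, K) = (2*R)² = 4*R²)
X = -2 (X = 8 - 2*5 = 8 - 1*10 = 8 - 10 = -2)
H = -3181/735 (H = (4*4²)/(-15) + 6/(-98) = (4*16)*(-1/15) + 6*(-1/98) = 64*(-1/15) - 3/49 = -64/15 - 3/49 = -3181/735 ≈ -4.3279)
A(U) = 4/U (A(U) = -(-4)/U = 4/U)
A(H) + 38961 = 4/(-3181/735) + 38961 = 4*(-735/3181) + 38961 = -2940/3181 + 38961 = 123932001/3181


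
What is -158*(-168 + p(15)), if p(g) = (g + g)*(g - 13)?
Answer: 17064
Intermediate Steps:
p(g) = 2*g*(-13 + g) (p(g) = (2*g)*(-13 + g) = 2*g*(-13 + g))
-158*(-168 + p(15)) = -158*(-168 + 2*15*(-13 + 15)) = -158*(-168 + 2*15*2) = -158*(-168 + 60) = -158*(-108) = 17064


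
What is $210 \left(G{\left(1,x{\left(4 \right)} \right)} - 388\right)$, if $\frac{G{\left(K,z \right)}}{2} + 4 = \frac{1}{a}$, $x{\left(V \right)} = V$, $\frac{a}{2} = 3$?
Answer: $-83090$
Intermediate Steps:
$a = 6$ ($a = 2 \cdot 3 = 6$)
$G{\left(K,z \right)} = - \frac{23}{3}$ ($G{\left(K,z \right)} = -8 + \frac{2}{6} = -8 + 2 \cdot \frac{1}{6} = -8 + \frac{1}{3} = - \frac{23}{3}$)
$210 \left(G{\left(1,x{\left(4 \right)} \right)} - 388\right) = 210 \left(- \frac{23}{3} - 388\right) = 210 \left(- \frac{1187}{3}\right) = -83090$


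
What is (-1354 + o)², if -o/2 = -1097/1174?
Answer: 629961277401/344569 ≈ 1.8283e+6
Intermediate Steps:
o = 1097/587 (o = -(-2194)/1174 = -2*(-1097/1174) = 1097/587 ≈ 1.8688)
(-1354 + o)² = (-1354 + 1097/587)² = (-793701/587)² = 629961277401/344569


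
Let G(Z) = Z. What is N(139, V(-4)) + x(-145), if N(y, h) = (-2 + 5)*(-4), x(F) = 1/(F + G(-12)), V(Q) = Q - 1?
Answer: -1885/157 ≈ -12.006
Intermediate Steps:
V(Q) = -1 + Q
x(F) = 1/(-12 + F) (x(F) = 1/(F - 12) = 1/(-12 + F))
N(y, h) = -12 (N(y, h) = 3*(-4) = -12)
N(139, V(-4)) + x(-145) = -12 + 1/(-12 - 145) = -12 + 1/(-157) = -12 - 1/157 = -1885/157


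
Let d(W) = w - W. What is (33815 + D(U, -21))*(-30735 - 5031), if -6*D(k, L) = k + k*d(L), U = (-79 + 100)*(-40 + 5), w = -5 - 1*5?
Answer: -1262003310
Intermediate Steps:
w = -10 (w = -5 - 5 = -10)
U = -735 (U = 21*(-35) = -735)
d(W) = -10 - W
D(k, L) = -k/6 - k*(-10 - L)/6 (D(k, L) = -(k + k*(-10 - L))/6 = -k/6 - k*(-10 - L)/6)
(33815 + D(U, -21))*(-30735 - 5031) = (33815 + (⅙)*(-735)*(9 - 21))*(-30735 - 5031) = (33815 + (⅙)*(-735)*(-12))*(-35766) = (33815 + 1470)*(-35766) = 35285*(-35766) = -1262003310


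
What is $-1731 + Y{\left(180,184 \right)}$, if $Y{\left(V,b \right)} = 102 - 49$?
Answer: $-1678$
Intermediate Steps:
$Y{\left(V,b \right)} = 53$
$-1731 + Y{\left(180,184 \right)} = -1731 + 53 = -1678$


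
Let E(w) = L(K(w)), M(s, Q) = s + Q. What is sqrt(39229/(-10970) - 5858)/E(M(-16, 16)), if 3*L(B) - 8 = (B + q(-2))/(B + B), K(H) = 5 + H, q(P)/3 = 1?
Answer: 3*I*sqrt(705387334330)/96536 ≈ 26.1*I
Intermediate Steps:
q(P) = 3 (q(P) = 3*1 = 3)
L(B) = 8/3 + (3 + B)/(6*B) (L(B) = 8/3 + ((B + 3)/(B + B))/3 = 8/3 + ((3 + B)/((2*B)))/3 = 8/3 + ((3 + B)*(1/(2*B)))/3 = 8/3 + ((3 + B)/(2*B))/3 = 8/3 + (3 + B)/(6*B))
M(s, Q) = Q + s
E(w) = (88 + 17*w)/(6*(5 + w)) (E(w) = (3 + 17*(5 + w))/(6*(5 + w)) = (3 + (85 + 17*w))/(6*(5 + w)) = (88 + 17*w)/(6*(5 + w)))
sqrt(39229/(-10970) - 5858)/E(M(-16, 16)) = sqrt(39229/(-10970) - 5858)/(((88 + 17*(16 - 16))/(6*(5 + (16 - 16))))) = sqrt(39229*(-1/10970) - 5858)/(((88 + 17*0)/(6*(5 + 0)))) = sqrt(-39229/10970 - 5858)/(((1/6)*(88 + 0)/5)) = sqrt(-64301489/10970)/(((1/6)*(1/5)*88)) = (I*sqrt(705387334330)/10970)/(44/15) = (I*sqrt(705387334330)/10970)*(15/44) = 3*I*sqrt(705387334330)/96536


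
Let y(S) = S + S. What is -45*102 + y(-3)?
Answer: -4596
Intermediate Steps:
y(S) = 2*S
-45*102 + y(-3) = -45*102 + 2*(-3) = -4590 - 6 = -4596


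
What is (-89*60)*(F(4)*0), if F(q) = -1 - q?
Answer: 0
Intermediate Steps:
(-89*60)*(F(4)*0) = (-89*60)*((-1 - 1*4)*0) = -5340*(-1 - 4)*0 = -(-26700)*0 = -5340*0 = 0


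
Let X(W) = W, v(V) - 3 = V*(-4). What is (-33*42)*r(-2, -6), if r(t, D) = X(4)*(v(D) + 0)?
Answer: -149688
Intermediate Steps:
v(V) = 3 - 4*V (v(V) = 3 + V*(-4) = 3 - 4*V)
r(t, D) = 12 - 16*D (r(t, D) = 4*((3 - 4*D) + 0) = 4*(3 - 4*D) = 12 - 16*D)
(-33*42)*r(-2, -6) = (-33*42)*(12 - 16*(-6)) = -1386*(12 + 96) = -1386*108 = -149688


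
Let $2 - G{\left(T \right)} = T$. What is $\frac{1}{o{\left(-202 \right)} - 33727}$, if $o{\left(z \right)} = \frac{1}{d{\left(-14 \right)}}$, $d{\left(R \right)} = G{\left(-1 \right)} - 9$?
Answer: $- \frac{6}{202363} \approx -2.965 \cdot 10^{-5}$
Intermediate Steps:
$G{\left(T \right)} = 2 - T$
$d{\left(R \right)} = -6$ ($d{\left(R \right)} = \left(2 - -1\right) - 9 = \left(2 + 1\right) - 9 = 3 - 9 = -6$)
$o{\left(z \right)} = - \frac{1}{6}$ ($o{\left(z \right)} = \frac{1}{-6} = - \frac{1}{6}$)
$\frac{1}{o{\left(-202 \right)} - 33727} = \frac{1}{- \frac{1}{6} - 33727} = \frac{1}{- \frac{202363}{6}} = - \frac{6}{202363}$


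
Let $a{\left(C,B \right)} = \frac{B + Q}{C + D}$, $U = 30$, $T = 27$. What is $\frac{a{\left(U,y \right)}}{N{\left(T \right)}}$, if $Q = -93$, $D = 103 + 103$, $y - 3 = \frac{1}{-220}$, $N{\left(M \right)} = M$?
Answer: $- \frac{19801}{1401840} \approx -0.014125$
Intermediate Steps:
$y = \frac{659}{220}$ ($y = 3 + \frac{1}{-220} = 3 - \frac{1}{220} = \frac{659}{220} \approx 2.9955$)
$D = 206$
$a{\left(C,B \right)} = \frac{-93 + B}{206 + C}$ ($a{\left(C,B \right)} = \frac{B - 93}{C + 206} = \frac{-93 + B}{206 + C}$)
$\frac{a{\left(U,y \right)}}{N{\left(T \right)}} = \frac{\frac{1}{206 + 30} \left(-93 + \frac{659}{220}\right)}{27} = \frac{1}{236} \left(- \frac{19801}{220}\right) \frac{1}{27} = \left(- \frac{19801}{51920}\right) \frac{1}{27} = - \frac{19801}{1401840}$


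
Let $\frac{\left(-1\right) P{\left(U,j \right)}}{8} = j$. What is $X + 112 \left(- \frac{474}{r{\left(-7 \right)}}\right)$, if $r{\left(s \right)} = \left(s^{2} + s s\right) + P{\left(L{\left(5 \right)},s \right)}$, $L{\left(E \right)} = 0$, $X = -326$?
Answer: $- \frac{7378}{11} \approx -670.73$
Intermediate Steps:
$P{\left(U,j \right)} = - 8 j$
$r{\left(s \right)} = - 8 s + 2 s^{2}$ ($r{\left(s \right)} = \left(s^{2} + s s\right) - 8 s = \left(s^{2} + s^{2}\right) - 8 s = 2 s^{2} - 8 s = - 8 s + 2 s^{2}$)
$X + 112 \left(- \frac{474}{r{\left(-7 \right)}}\right) = -326 + 112 \left(- \frac{474}{2 \left(-7\right) \left(-4 - 7\right)}\right) = -326 + 112 \left(- \frac{474}{2 \left(-7\right) \left(-11\right)}\right) = -326 + 112 \left(- \frac{474}{154}\right) = -326 + 112 \left(\left(-474\right) \frac{1}{154}\right) = -326 + 112 \left(- \frac{237}{77}\right) = -326 - \frac{3792}{11} = - \frac{7378}{11}$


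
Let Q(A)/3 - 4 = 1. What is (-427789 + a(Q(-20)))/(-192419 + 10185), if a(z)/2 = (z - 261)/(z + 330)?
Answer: 49195899/20956910 ≈ 2.3475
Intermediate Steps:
Q(A) = 15 (Q(A) = 12 + 3*1 = 12 + 3 = 15)
a(z) = 2*(-261 + z)/(330 + z) (a(z) = 2*((z - 261)/(z + 330)) = 2*((-261 + z)/(330 + z)) = 2*(-261 + z)/(330 + z))
(-427789 + a(Q(-20)))/(-192419 + 10185) = (-427789 + 2*(-261 + 15)/(330 + 15))/(-192419 + 10185) = (-427789 + 2*(-246)/345)/(-182234) = (-427789 + 2*(1/345)*(-246))*(-1/182234) = (-427789 - 164/115)*(-1/182234) = -49195899/115*(-1/182234) = 49195899/20956910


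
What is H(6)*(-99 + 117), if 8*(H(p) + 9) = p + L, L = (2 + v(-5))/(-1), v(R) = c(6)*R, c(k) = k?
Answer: -171/2 ≈ -85.500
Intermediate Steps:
v(R) = 6*R
L = 28 (L = (2 + 6*(-5))/(-1) = (2 - 30)*(-1) = -28*(-1) = 28)
H(p) = -11/2 + p/8 (H(p) = -9 + (p + 28)/8 = -9 + (28 + p)/8 = -9 + (7/2 + p/8) = -11/2 + p/8)
H(6)*(-99 + 117) = (-11/2 + (⅛)*6)*(-99 + 117) = (-11/2 + ¾)*18 = -19/4*18 = -171/2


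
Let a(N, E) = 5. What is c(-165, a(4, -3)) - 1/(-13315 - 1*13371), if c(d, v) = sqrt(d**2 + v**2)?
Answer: 1/26686 + 5*sqrt(1090) ≈ 165.08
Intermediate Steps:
c(-165, a(4, -3)) - 1/(-13315 - 1*13371) = sqrt((-165)**2 + 5**2) - 1/(-13315 - 1*13371) = sqrt(27225 + 25) - 1/(-13315 - 13371) = sqrt(27250) - 1/(-26686) = 5*sqrt(1090) - 1*(-1/26686) = 5*sqrt(1090) + 1/26686 = 1/26686 + 5*sqrt(1090)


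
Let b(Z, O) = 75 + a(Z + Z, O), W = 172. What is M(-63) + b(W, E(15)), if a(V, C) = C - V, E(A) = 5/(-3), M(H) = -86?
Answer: -1070/3 ≈ -356.67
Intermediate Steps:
E(A) = -5/3 (E(A) = 5*(-⅓) = -5/3)
b(Z, O) = 75 + O - 2*Z (b(Z, O) = 75 + (O - (Z + Z)) = 75 + (O - 2*Z) = 75 + O - 2*Z)
M(-63) + b(W, E(15)) = -86 + (75 - 5/3 - 2*172) = -86 + (75 - 5/3 - 344) = -86 - 812/3 = -1070/3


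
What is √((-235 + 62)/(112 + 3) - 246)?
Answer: I*√3273245/115 ≈ 15.732*I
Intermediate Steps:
√((-235 + 62)/(112 + 3) - 246) = √(-173/115 - 246) = √(-28463/115) = I*√3273245/115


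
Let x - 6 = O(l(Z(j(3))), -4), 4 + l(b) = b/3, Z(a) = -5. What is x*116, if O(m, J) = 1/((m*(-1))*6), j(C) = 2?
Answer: 11890/17 ≈ 699.41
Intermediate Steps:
l(b) = -4 + b/3
O(m, J) = -1/(6*m) (O(m, J) = 1/(-m*6) = 1/(-6*m) = -1/(6*m))
x = 205/34 (x = 6 - 1/(6*(-4 + (1/3)*(-5))) = 6 - 1/(6*(-4 - 5/3)) = 6 - 1/(6*(-17/3)) = 6 - 1/6*(-3/17) = 6 + 1/34 = 205/34 ≈ 6.0294)
x*116 = (205/34)*116 = 11890/17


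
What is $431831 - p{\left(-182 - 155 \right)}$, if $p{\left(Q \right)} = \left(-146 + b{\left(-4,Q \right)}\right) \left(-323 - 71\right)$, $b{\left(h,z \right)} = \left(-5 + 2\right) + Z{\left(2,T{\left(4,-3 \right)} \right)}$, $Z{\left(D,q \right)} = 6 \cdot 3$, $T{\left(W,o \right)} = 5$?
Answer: $380217$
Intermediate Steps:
$Z{\left(D,q \right)} = 18$
$b{\left(h,z \right)} = 15$ ($b{\left(h,z \right)} = \left(-5 + 2\right) + 18 = -3 + 18 = 15$)
$p{\left(Q \right)} = 51614$ ($p{\left(Q \right)} = \left(-146 + 15\right) \left(-323 - 71\right) = \left(-131\right) \left(-394\right) = 51614$)
$431831 - p{\left(-182 - 155 \right)} = 431831 - 51614 = 380217$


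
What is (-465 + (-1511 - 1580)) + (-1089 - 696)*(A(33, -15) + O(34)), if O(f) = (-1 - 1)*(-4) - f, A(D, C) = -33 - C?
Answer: 74984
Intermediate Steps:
O(f) = 8 - f (O(f) = -2*(-4) - f = 8 - f)
(-465 + (-1511 - 1580)) + (-1089 - 696)*(A(33, -15) + O(34)) = (-465 + (-1511 - 1580)) + (-1089 - 696)*((-33 - 1*(-15)) + (8 - 1*34)) = (-465 - 3091) - 1785*((-33 + 15) + (8 - 34)) = -3556 - 1785*(-18 - 26) = -3556 - 1785*(-44) = -3556 + 78540 = 74984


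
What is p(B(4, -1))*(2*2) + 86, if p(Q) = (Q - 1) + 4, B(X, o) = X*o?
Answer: 82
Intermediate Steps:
p(Q) = 3 + Q (p(Q) = (-1 + Q) + 4 = 3 + Q)
p(B(4, -1))*(2*2) + 86 = (3 + 4*(-1))*(2*2) + 86 = (3 - 4)*4 + 86 = -1*4 + 86 = -4 + 86 = 82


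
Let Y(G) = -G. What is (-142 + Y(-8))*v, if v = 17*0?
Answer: 0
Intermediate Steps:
v = 0
(-142 + Y(-8))*v = (-142 - 1*(-8))*0 = (-142 + 8)*0 = -134*0 = 0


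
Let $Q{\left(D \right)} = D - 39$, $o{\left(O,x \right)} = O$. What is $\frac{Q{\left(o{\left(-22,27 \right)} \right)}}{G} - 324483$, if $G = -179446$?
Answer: $- \frac{58227176357}{179446} \approx -3.2448 \cdot 10^{5}$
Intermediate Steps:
$Q{\left(D \right)} = -39 + D$
$\frac{Q{\left(o{\left(-22,27 \right)} \right)}}{G} - 324483 = \frac{-39 - 22}{-179446} - 324483 = \left(-61\right) \left(- \frac{1}{179446}\right) - 324483 = \frac{61}{179446} - 324483 = - \frac{58227176357}{179446}$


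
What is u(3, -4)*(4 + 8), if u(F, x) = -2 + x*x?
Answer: 168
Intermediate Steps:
u(F, x) = -2 + x**2
u(3, -4)*(4 + 8) = (-2 + (-4)**2)*(4 + 8) = (-2 + 16)*12 = 14*12 = 168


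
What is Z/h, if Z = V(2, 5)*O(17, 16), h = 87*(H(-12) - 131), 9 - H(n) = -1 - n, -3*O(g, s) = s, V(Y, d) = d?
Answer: 80/34713 ≈ 0.0023046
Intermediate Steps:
O(g, s) = -s/3
H(n) = 10 + n (H(n) = 9 - (-1 - n) = 9 + (1 + n) = 10 + n)
h = -11571 (h = 87*((10 - 12) - 131) = 87*(-2 - 131) = 87*(-133) = -11571)
Z = -80/3 (Z = 5*(-1/3*16) = 5*(-16/3) = -80/3 ≈ -26.667)
Z/h = -80/3/(-11571) = -80/3*(-1/11571) = 80/34713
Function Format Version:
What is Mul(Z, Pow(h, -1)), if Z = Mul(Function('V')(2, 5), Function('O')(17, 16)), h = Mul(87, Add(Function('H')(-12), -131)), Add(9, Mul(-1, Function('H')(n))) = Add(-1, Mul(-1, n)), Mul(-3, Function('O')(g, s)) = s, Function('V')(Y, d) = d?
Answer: Rational(80, 34713) ≈ 0.0023046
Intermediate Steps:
Function('O')(g, s) = Mul(Rational(-1, 3), s)
Function('H')(n) = Add(10, n) (Function('H')(n) = Add(9, Mul(-1, Add(-1, Mul(-1, n)))) = Add(9, Add(1, n)) = Add(10, n))
h = -11571 (h = Mul(87, Add(Add(10, -12), -131)) = Mul(87, Add(-2, -131)) = Mul(87, -133) = -11571)
Z = Rational(-80, 3) (Z = Mul(5, Mul(Rational(-1, 3), 16)) = Mul(5, Rational(-16, 3)) = Rational(-80, 3) ≈ -26.667)
Mul(Z, Pow(h, -1)) = Mul(Rational(-80, 3), Pow(-11571, -1)) = Mul(Rational(-80, 3), Rational(-1, 11571)) = Rational(80, 34713)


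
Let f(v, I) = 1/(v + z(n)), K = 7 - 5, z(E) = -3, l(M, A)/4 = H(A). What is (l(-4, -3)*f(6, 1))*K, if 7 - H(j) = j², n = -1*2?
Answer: -16/3 ≈ -5.3333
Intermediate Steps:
n = -2
H(j) = 7 - j²
l(M, A) = 28 - 4*A² (l(M, A) = 4*(7 - A²) = 28 - 4*A²)
K = 2
f(v, I) = 1/(-3 + v) (f(v, I) = 1/(v - 3) = 1/(-3 + v))
(l(-4, -3)*f(6, 1))*K = ((28 - 4*(-3)²)/(-3 + 6))*2 = ((28 - 4*9)/3)*2 = ((28 - 36)*(⅓))*2 = -8*⅓*2 = -8/3*2 = -16/3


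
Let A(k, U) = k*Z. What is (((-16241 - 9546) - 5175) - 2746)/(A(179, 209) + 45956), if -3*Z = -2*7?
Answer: -50562/70187 ≈ -0.72039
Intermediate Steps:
Z = 14/3 (Z = -(-2)*7/3 = -1/3*(-14) = 14/3 ≈ 4.6667)
A(k, U) = 14*k/3 (A(k, U) = k*(14/3) = 14*k/3)
(((-16241 - 9546) - 5175) - 2746)/(A(179, 209) + 45956) = (((-16241 - 9546) - 5175) - 2746)/((14/3)*179 + 45956) = ((-25787 - 5175) - 2746)/(2506/3 + 45956) = (-30962 - 2746)/(140374/3) = -33708*3/140374 = -50562/70187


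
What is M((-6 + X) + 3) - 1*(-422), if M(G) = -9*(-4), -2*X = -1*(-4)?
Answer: 458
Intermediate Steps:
X = -2 (X = -(-1)*(-4)/2 = -½*4 = -2)
M(G) = 36
M((-6 + X) + 3) - 1*(-422) = 36 - 1*(-422) = 36 + 422 = 458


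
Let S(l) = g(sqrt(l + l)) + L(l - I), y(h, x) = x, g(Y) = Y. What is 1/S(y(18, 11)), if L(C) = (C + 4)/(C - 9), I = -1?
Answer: 24/29 - 9*sqrt(22)/58 ≈ 0.099763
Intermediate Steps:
L(C) = (4 + C)/(-9 + C)
S(l) = sqrt(2)*sqrt(l) + (5 + l)/(-8 + l) (S(l) = sqrt(l + l) + (4 + (l - 1*(-1)))/(-9 + (l - 1*(-1))) = sqrt(2*l) + (4 + (l + 1))/(-9 + (l + 1)) = sqrt(2)*sqrt(l) + (4 + (1 + l))/(-9 + (1 + l)) = sqrt(2)*sqrt(l) + (5 + l)/(-8 + l))
1/S(y(18, 11)) = 1/((5 + 11 + sqrt(2)*sqrt(11)*(-8 + 11))/(-8 + 11)) = 1/((5 + 11 + sqrt(2)*sqrt(11)*3)/3) = 1/((5 + 11 + 3*sqrt(22))/3) = 1/((16 + 3*sqrt(22))/3) = 1/(16/3 + sqrt(22))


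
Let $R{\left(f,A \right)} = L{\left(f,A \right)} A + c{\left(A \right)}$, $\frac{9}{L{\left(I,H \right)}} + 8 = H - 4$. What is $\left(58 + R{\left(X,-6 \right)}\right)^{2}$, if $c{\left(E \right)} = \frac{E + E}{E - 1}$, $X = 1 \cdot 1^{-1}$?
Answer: $\frac{192721}{49} \approx 3933.1$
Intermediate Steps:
$L{\left(I,H \right)} = \frac{9}{-12 + H}$ ($L{\left(I,H \right)} = \frac{9}{-8 + \left(H - 4\right)} = \frac{9}{-8 + \left(-4 + H\right)} = \frac{9}{-12 + H}$)
$X = 1$ ($X = 1 \cdot 1 = 1$)
$c{\left(E \right)} = \frac{2 E}{-1 + E}$
$R{\left(f,A \right)} = \frac{2 A}{-1 + A} + \frac{9 A}{-12 + A}$ ($R{\left(f,A \right)} = \frac{9}{-12 + A} A + \frac{2 A}{-1 + A} = \frac{9 A}{-12 + A} + \frac{2 A}{-1 + A} = \frac{2 A}{-1 + A} + \frac{9 A}{-12 + A}$)
$\left(58 + R{\left(X,-6 \right)}\right)^{2} = \left(58 + 11 \left(-6\right) \frac{1}{-1 - 6} \frac{1}{-12 - 6} \left(-3 - 6\right)\right)^{2} = \left(58 + 11 \left(-6\right) \frac{1}{-7} \frac{1}{-18} \left(-9\right)\right)^{2} = \left(58 + 11 \left(-6\right) \left(- \frac{1}{7}\right) \left(- \frac{1}{18}\right) \left(-9\right)\right)^{2} = \left(58 + \frac{33}{7}\right)^{2} = \left(\frac{439}{7}\right)^{2} = \frac{192721}{49}$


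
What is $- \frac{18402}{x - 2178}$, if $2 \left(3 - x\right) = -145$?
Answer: $\frac{36804}{4205} \approx 8.7524$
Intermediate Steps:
$x = \frac{151}{2}$ ($x = 3 - - \frac{145}{2} = 3 + \frac{145}{2} = \frac{151}{2} \approx 75.5$)
$- \frac{18402}{x - 2178} = - \frac{18402}{\frac{151}{2} - 2178} = - \frac{18402}{- \frac{4205}{2}} = \left(-18402\right) \left(- \frac{2}{4205}\right) = \frac{36804}{4205}$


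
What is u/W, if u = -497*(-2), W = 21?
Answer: 142/3 ≈ 47.333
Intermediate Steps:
u = 994
u/W = 994/21 = (1/21)*994 = 142/3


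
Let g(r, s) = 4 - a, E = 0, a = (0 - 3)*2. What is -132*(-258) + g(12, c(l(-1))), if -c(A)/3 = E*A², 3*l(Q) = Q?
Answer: 34066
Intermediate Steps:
a = -6 (a = -3*2 = -6)
l(Q) = Q/3
c(A) = 0 (c(A) = -0*A² = -3*0 = 0)
g(r, s) = 10 (g(r, s) = 4 - 1*(-6) = 4 + 6 = 10)
-132*(-258) + g(12, c(l(-1))) = -132*(-258) + 10 = 34056 + 10 = 34066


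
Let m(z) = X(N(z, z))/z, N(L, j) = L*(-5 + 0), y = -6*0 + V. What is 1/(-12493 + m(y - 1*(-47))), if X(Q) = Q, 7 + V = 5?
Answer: -1/12498 ≈ -8.0013e-5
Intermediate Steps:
V = -2 (V = -7 + 5 = -2)
y = -2 (y = -6*0 - 2 = 0 - 2 = -2)
N(L, j) = -5*L (N(L, j) = L*(-5) = -5*L)
m(z) = -5 (m(z) = (-5*z)/z = -5)
1/(-12493 + m(y - 1*(-47))) = 1/(-12493 - 5) = 1/(-12498) = -1/12498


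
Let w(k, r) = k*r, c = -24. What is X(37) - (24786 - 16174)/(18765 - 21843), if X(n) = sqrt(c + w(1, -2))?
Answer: 4306/1539 + I*sqrt(26) ≈ 2.7979 + 5.099*I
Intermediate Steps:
X(n) = I*sqrt(26) (X(n) = sqrt(-24 + 1*(-2)) = sqrt(-24 - 2) = sqrt(-26) = I*sqrt(26))
X(37) - (24786 - 16174)/(18765 - 21843) = I*sqrt(26) - (24786 - 16174)/(18765 - 21843) = I*sqrt(26) - 8612/(-3078) = I*sqrt(26) - 8612*(-1)/3078 = I*sqrt(26) - 1*(-4306/1539) = I*sqrt(26) + 4306/1539 = 4306/1539 + I*sqrt(26)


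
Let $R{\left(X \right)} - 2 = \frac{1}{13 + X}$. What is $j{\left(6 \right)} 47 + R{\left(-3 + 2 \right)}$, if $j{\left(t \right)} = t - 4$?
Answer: $\frac{1153}{12} \approx 96.083$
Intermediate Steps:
$R{\left(X \right)} = 2 + \frac{1}{13 + X}$
$j{\left(t \right)} = -4 + t$
$j{\left(6 \right)} 47 + R{\left(-3 + 2 \right)} = \left(-4 + 6\right) 47 + \frac{27 + 2 \left(-3 + 2\right)}{13 + \left(-3 + 2\right)} = 2 \cdot 47 + \frac{27 + 2 \left(-1\right)}{13 - 1} = 94 + \frac{27 - 2}{12} = 94 + \frac{1}{12} \cdot 25 = 94 + \frac{25}{12} = \frac{1153}{12}$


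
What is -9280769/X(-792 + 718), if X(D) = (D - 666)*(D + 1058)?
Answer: 9280769/728160 ≈ 12.746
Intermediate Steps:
X(D) = (-666 + D)*(1058 + D)
-9280769/X(-792 + 718) = -9280769/(-704628 + (-792 + 718)² + 392*(-792 + 718)) = -9280769/(-704628 + (-74)² + 392*(-74)) = -9280769/(-704628 + 5476 - 29008) = -9280769/(-728160) = -9280769*(-1/728160) = 9280769/728160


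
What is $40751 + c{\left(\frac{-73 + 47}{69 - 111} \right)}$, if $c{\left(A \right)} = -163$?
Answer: $40588$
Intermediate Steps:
$40751 + c{\left(\frac{-73 + 47}{69 - 111} \right)} = 40751 - 163 = 40588$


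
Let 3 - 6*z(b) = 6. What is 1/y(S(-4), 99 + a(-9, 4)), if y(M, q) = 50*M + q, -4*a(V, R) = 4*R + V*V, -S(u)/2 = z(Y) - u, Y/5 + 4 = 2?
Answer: -4/1101 ≈ -0.0036331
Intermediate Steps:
Y = -10 (Y = -20 + 5*2 = -20 + 10 = -10)
z(b) = -½ (z(b) = ½ - ⅙*6 = ½ - 1 = -½)
S(u) = 1 + 2*u (S(u) = -2*(-½ - u) = 1 + 2*u)
a(V, R) = -R - V²/4 (a(V, R) = -(4*R + V*V)/4 = -(4*R + V²)/4 = -(V² + 4*R)/4 = -R - V²/4)
y(M, q) = q + 50*M
1/y(S(-4), 99 + a(-9, 4)) = 1/((99 + (-1*4 - ¼*(-9)²)) + 50*(1 + 2*(-4))) = 1/((99 + (-4 - ¼*81)) + 50*(1 - 8)) = 1/((99 + (-4 - 81/4)) + 50*(-7)) = 1/((99 - 97/4) - 350) = 1/(299/4 - 350) = 1/(-1101/4) = -4/1101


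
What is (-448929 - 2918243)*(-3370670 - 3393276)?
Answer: 22775369580712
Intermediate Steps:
(-448929 - 2918243)*(-3370670 - 3393276) = -3367172*(-6763946) = 22775369580712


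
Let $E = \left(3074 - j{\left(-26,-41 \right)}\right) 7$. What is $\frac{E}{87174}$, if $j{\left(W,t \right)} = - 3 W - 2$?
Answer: $\frac{10493}{43587} \approx 0.24074$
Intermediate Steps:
$j{\left(W,t \right)} = -2 - 3 W$
$E = 20986$ ($E = \left(3074 - \left(-2 - -78\right)\right) 7 = \left(3074 - \left(-2 + 78\right)\right) 7 = \left(3074 - 76\right) 7 = 2998 \cdot 7 = 20986$)
$\frac{E}{87174} = \frac{20986}{87174} = 20986 \cdot \frac{1}{87174} = \frac{10493}{43587}$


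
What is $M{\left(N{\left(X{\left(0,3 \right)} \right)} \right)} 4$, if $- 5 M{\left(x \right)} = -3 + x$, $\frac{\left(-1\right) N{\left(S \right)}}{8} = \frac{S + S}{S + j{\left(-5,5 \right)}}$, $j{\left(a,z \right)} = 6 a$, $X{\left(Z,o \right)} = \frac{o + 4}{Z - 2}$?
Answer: $\frac{1252}{335} \approx 3.7373$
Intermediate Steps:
$X{\left(Z,o \right)} = \frac{4 + o}{-2 + Z}$
$N{\left(S \right)} = - \frac{16 S}{-30 + S}$ ($N{\left(S \right)} = - 8 \frac{S + S}{S + 6 \left(-5\right)} = - 8 \frac{2 S}{S - 30} = - 8 \frac{2 S}{-30 + S} = - \frac{16 S}{-30 + S}$)
$M{\left(x \right)} = \frac{3}{5} - \frac{x}{5}$ ($M{\left(x \right)} = - \frac{-3 + x}{5} = \frac{3}{5} - \frac{x}{5}$)
$M{\left(N{\left(X{\left(0,3 \right)} \right)} \right)} 4 = \left(\frac{3}{5} - \frac{\left(-16\right) \frac{4 + 3}{-2 + 0} \frac{1}{-30 + \frac{4 + 3}{-2 + 0}}}{5}\right) 4 = \left(\frac{3}{5} - \frac{\left(-16\right) \frac{1}{-2} \cdot 7 \frac{1}{-30 + \frac{1}{-2} \cdot 7}}{5}\right) 4 = \left(\frac{3}{5} - \frac{\left(-16\right) \left(\left(- \frac{1}{2}\right) 7\right) \frac{1}{-30 - \frac{7}{2}}}{5}\right) 4 = \left(\frac{3}{5} - \frac{\left(-16\right) \left(- \frac{7}{2}\right) \frac{1}{-30 - \frac{7}{2}}}{5}\right) 4 = \left(\frac{3}{5} - \frac{\left(-16\right) \left(- \frac{7}{2}\right) \frac{1}{- \frac{67}{2}}}{5}\right) 4 = \left(\frac{3}{5} - \frac{\left(-16\right) \left(- \frac{7}{2}\right) \left(- \frac{2}{67}\right)}{5}\right) 4 = \left(\frac{3}{5} - - \frac{112}{335}\right) 4 = \left(\frac{3}{5} + \frac{112}{335}\right) 4 = \frac{313}{335} \cdot 4 = \frac{1252}{335}$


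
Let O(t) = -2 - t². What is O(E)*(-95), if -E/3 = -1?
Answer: 1045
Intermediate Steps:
E = 3 (E = -3*(-1) = 3)
O(E)*(-95) = (-2 - 1*3²)*(-95) = (-2 - 1*9)*(-95) = (-2 - 9)*(-95) = -11*(-95) = 1045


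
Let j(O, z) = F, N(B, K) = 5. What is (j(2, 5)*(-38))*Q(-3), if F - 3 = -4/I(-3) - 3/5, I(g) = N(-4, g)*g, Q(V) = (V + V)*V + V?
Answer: -1520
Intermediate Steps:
Q(V) = V + 2*V² (Q(V) = (2*V)*V + V = 2*V² + V = V + 2*V²)
I(g) = 5*g
F = 8/3 (F = 3 + (-4/(5*(-3)) - 3/5) = 3 + (-4/(-15) - 3*⅕) = 3 + (-4*(-1/15) - ⅗) = 3 + (4/15 - ⅗) = 3 - ⅓ = 8/3 ≈ 2.6667)
j(O, z) = 8/3
(j(2, 5)*(-38))*Q(-3) = ((8/3)*(-38))*(-3*(1 + 2*(-3))) = -(-304)*(1 - 6) = -(-304)*(-5) = -304/3*15 = -1520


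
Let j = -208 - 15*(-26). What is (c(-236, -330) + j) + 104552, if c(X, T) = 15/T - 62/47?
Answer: 108293545/1034 ≈ 1.0473e+5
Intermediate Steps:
c(X, T) = -62/47 + 15/T (c(X, T) = 15/T - 62*1/47 = 15/T - 62/47 = -62/47 + 15/T)
j = 182 (j = -208 + 390 = 182)
(c(-236, -330) + j) + 104552 = ((-62/47 + 15/(-330)) + 182) + 104552 = ((-62/47 + 15*(-1/330)) + 182) + 104552 = ((-62/47 - 1/22) + 182) + 104552 = (-1411/1034 + 182) + 104552 = 186777/1034 + 104552 = 108293545/1034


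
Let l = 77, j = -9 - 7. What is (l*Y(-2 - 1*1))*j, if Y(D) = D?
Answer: 3696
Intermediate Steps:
j = -16
(l*Y(-2 - 1*1))*j = (77*(-2 - 1*1))*(-16) = (77*(-2 - 1))*(-16) = (77*(-3))*(-16) = -231*(-16) = 3696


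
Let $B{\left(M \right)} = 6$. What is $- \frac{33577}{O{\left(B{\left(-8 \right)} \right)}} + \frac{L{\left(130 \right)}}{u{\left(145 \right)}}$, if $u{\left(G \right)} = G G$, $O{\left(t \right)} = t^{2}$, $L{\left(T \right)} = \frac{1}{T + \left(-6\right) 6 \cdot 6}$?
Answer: $- \frac{30356126293}{32546700} \approx -932.69$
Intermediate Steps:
$L{\left(T \right)} = \frac{1}{-216 + T}$ ($L{\left(T \right)} = \frac{1}{T - 216} = \frac{1}{-216 + T}$)
$u{\left(G \right)} = G^{2}$
$- \frac{33577}{O{\left(B{\left(-8 \right)} \right)}} + \frac{L{\left(130 \right)}}{u{\left(145 \right)}} = - \frac{33577}{6^{2}} + \frac{1}{\left(-216 + 130\right) 145^{2}} = - \frac{33577}{36} + \frac{1}{\left(-86\right) 21025} = \left(-33577\right) \frac{1}{36} - \frac{1}{1808150} = - \frac{33577}{36} - \frac{1}{1808150} = - \frac{30356126293}{32546700}$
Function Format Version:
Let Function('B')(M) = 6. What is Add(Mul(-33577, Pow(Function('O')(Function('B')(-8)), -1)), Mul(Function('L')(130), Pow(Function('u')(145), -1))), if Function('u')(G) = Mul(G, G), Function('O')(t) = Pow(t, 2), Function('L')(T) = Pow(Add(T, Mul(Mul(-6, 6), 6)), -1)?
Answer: Rational(-30356126293, 32546700) ≈ -932.69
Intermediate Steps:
Function('L')(T) = Pow(Add(-216, T), -1) (Function('L')(T) = Pow(Add(T, Mul(-36, 6)), -1) = Pow(Add(T, -216), -1) = Pow(Add(-216, T), -1))
Function('u')(G) = Pow(G, 2)
Add(Mul(-33577, Pow(Function('O')(Function('B')(-8)), -1)), Mul(Function('L')(130), Pow(Function('u')(145), -1))) = Add(Mul(-33577, Pow(Pow(6, 2), -1)), Mul(Pow(Add(-216, 130), -1), Pow(Pow(145, 2), -1))) = Add(Mul(-33577, Pow(36, -1)), Mul(Pow(-86, -1), Pow(21025, -1))) = Add(Mul(-33577, Rational(1, 36)), Mul(Rational(-1, 86), Rational(1, 21025))) = Add(Rational(-33577, 36), Rational(-1, 1808150)) = Rational(-30356126293, 32546700)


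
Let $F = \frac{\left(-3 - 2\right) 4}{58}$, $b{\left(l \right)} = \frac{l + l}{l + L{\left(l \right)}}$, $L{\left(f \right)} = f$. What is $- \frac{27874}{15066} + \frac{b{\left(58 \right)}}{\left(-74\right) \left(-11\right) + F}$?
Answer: $- \frac{328638995}{177748668} \approx -1.8489$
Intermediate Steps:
$b{\left(l \right)} = 1$ ($b{\left(l \right)} = \frac{l + l}{l + l} = \frac{2 l}{2 l} = 2 l \frac{1}{2 l} = 1$)
$F = - \frac{10}{29}$ ($F = \left(-5\right) 4 \cdot \frac{1}{58} = \left(-20\right) \frac{1}{58} = - \frac{10}{29} \approx -0.34483$)
$- \frac{27874}{15066} + \frac{b{\left(58 \right)}}{\left(-74\right) \left(-11\right) + F} = - \frac{27874}{15066} + 1 \frac{1}{\left(-74\right) \left(-11\right) - \frac{10}{29}} = \left(-27874\right) \frac{1}{15066} + 1 \frac{1}{814 - \frac{10}{29}} = - \frac{13937}{7533} + 1 \frac{1}{\frac{23596}{29}} = - \frac{13937}{7533} + 1 \cdot \frac{29}{23596} = - \frac{13937}{7533} + \frac{29}{23596} = - \frac{328638995}{177748668}$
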